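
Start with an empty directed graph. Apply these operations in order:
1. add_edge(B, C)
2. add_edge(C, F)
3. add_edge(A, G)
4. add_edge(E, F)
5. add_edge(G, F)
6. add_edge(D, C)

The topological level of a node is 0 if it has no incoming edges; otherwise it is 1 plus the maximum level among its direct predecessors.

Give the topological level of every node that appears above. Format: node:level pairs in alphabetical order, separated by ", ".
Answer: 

Op 1: add_edge(B, C). Edges now: 1
Op 2: add_edge(C, F). Edges now: 2
Op 3: add_edge(A, G). Edges now: 3
Op 4: add_edge(E, F). Edges now: 4
Op 5: add_edge(G, F). Edges now: 5
Op 6: add_edge(D, C). Edges now: 6
Compute levels (Kahn BFS):
  sources (in-degree 0): A, B, D, E
  process A: level=0
    A->G: in-degree(G)=0, level(G)=1, enqueue
  process B: level=0
    B->C: in-degree(C)=1, level(C)>=1
  process D: level=0
    D->C: in-degree(C)=0, level(C)=1, enqueue
  process E: level=0
    E->F: in-degree(F)=2, level(F)>=1
  process G: level=1
    G->F: in-degree(F)=1, level(F)>=2
  process C: level=1
    C->F: in-degree(F)=0, level(F)=2, enqueue
  process F: level=2
All levels: A:0, B:0, C:1, D:0, E:0, F:2, G:1

Answer: A:0, B:0, C:1, D:0, E:0, F:2, G:1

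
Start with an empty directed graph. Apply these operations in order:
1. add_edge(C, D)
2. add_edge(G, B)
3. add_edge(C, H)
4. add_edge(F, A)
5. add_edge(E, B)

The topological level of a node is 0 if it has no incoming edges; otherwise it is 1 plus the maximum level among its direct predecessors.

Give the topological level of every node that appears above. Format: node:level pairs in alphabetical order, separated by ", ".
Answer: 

Answer: A:1, B:1, C:0, D:1, E:0, F:0, G:0, H:1

Derivation:
Op 1: add_edge(C, D). Edges now: 1
Op 2: add_edge(G, B). Edges now: 2
Op 3: add_edge(C, H). Edges now: 3
Op 4: add_edge(F, A). Edges now: 4
Op 5: add_edge(E, B). Edges now: 5
Compute levels (Kahn BFS):
  sources (in-degree 0): C, E, F, G
  process C: level=0
    C->D: in-degree(D)=0, level(D)=1, enqueue
    C->H: in-degree(H)=0, level(H)=1, enqueue
  process E: level=0
    E->B: in-degree(B)=1, level(B)>=1
  process F: level=0
    F->A: in-degree(A)=0, level(A)=1, enqueue
  process G: level=0
    G->B: in-degree(B)=0, level(B)=1, enqueue
  process D: level=1
  process H: level=1
  process A: level=1
  process B: level=1
All levels: A:1, B:1, C:0, D:1, E:0, F:0, G:0, H:1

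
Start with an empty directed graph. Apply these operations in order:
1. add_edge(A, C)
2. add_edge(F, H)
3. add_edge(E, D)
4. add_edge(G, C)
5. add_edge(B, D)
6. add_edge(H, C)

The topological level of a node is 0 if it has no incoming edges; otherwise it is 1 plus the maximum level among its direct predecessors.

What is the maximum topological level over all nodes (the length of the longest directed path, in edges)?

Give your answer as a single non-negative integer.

Op 1: add_edge(A, C). Edges now: 1
Op 2: add_edge(F, H). Edges now: 2
Op 3: add_edge(E, D). Edges now: 3
Op 4: add_edge(G, C). Edges now: 4
Op 5: add_edge(B, D). Edges now: 5
Op 6: add_edge(H, C). Edges now: 6
Compute levels (Kahn BFS):
  sources (in-degree 0): A, B, E, F, G
  process A: level=0
    A->C: in-degree(C)=2, level(C)>=1
  process B: level=0
    B->D: in-degree(D)=1, level(D)>=1
  process E: level=0
    E->D: in-degree(D)=0, level(D)=1, enqueue
  process F: level=0
    F->H: in-degree(H)=0, level(H)=1, enqueue
  process G: level=0
    G->C: in-degree(C)=1, level(C)>=1
  process D: level=1
  process H: level=1
    H->C: in-degree(C)=0, level(C)=2, enqueue
  process C: level=2
All levels: A:0, B:0, C:2, D:1, E:0, F:0, G:0, H:1
max level = 2

Answer: 2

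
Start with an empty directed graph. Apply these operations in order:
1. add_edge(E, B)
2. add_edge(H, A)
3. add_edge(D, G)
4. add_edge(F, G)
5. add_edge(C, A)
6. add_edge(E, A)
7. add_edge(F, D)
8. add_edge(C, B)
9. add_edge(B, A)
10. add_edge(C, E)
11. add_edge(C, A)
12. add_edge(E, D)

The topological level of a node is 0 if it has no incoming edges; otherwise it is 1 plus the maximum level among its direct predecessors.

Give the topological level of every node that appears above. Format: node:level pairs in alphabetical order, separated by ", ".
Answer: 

Op 1: add_edge(E, B). Edges now: 1
Op 2: add_edge(H, A). Edges now: 2
Op 3: add_edge(D, G). Edges now: 3
Op 4: add_edge(F, G). Edges now: 4
Op 5: add_edge(C, A). Edges now: 5
Op 6: add_edge(E, A). Edges now: 6
Op 7: add_edge(F, D). Edges now: 7
Op 8: add_edge(C, B). Edges now: 8
Op 9: add_edge(B, A). Edges now: 9
Op 10: add_edge(C, E). Edges now: 10
Op 11: add_edge(C, A) (duplicate, no change). Edges now: 10
Op 12: add_edge(E, D). Edges now: 11
Compute levels (Kahn BFS):
  sources (in-degree 0): C, F, H
  process C: level=0
    C->A: in-degree(A)=3, level(A)>=1
    C->B: in-degree(B)=1, level(B)>=1
    C->E: in-degree(E)=0, level(E)=1, enqueue
  process F: level=0
    F->D: in-degree(D)=1, level(D)>=1
    F->G: in-degree(G)=1, level(G)>=1
  process H: level=0
    H->A: in-degree(A)=2, level(A)>=1
  process E: level=1
    E->A: in-degree(A)=1, level(A)>=2
    E->B: in-degree(B)=0, level(B)=2, enqueue
    E->D: in-degree(D)=0, level(D)=2, enqueue
  process B: level=2
    B->A: in-degree(A)=0, level(A)=3, enqueue
  process D: level=2
    D->G: in-degree(G)=0, level(G)=3, enqueue
  process A: level=3
  process G: level=3
All levels: A:3, B:2, C:0, D:2, E:1, F:0, G:3, H:0

Answer: A:3, B:2, C:0, D:2, E:1, F:0, G:3, H:0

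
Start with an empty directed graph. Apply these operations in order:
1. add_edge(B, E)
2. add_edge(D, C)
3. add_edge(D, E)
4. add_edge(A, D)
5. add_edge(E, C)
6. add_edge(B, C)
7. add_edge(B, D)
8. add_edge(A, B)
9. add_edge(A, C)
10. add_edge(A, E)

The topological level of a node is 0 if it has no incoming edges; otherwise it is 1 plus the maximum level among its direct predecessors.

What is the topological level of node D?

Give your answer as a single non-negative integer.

Op 1: add_edge(B, E). Edges now: 1
Op 2: add_edge(D, C). Edges now: 2
Op 3: add_edge(D, E). Edges now: 3
Op 4: add_edge(A, D). Edges now: 4
Op 5: add_edge(E, C). Edges now: 5
Op 6: add_edge(B, C). Edges now: 6
Op 7: add_edge(B, D). Edges now: 7
Op 8: add_edge(A, B). Edges now: 8
Op 9: add_edge(A, C). Edges now: 9
Op 10: add_edge(A, E). Edges now: 10
Compute levels (Kahn BFS):
  sources (in-degree 0): A
  process A: level=0
    A->B: in-degree(B)=0, level(B)=1, enqueue
    A->C: in-degree(C)=3, level(C)>=1
    A->D: in-degree(D)=1, level(D)>=1
    A->E: in-degree(E)=2, level(E)>=1
  process B: level=1
    B->C: in-degree(C)=2, level(C)>=2
    B->D: in-degree(D)=0, level(D)=2, enqueue
    B->E: in-degree(E)=1, level(E)>=2
  process D: level=2
    D->C: in-degree(C)=1, level(C)>=3
    D->E: in-degree(E)=0, level(E)=3, enqueue
  process E: level=3
    E->C: in-degree(C)=0, level(C)=4, enqueue
  process C: level=4
All levels: A:0, B:1, C:4, D:2, E:3
level(D) = 2

Answer: 2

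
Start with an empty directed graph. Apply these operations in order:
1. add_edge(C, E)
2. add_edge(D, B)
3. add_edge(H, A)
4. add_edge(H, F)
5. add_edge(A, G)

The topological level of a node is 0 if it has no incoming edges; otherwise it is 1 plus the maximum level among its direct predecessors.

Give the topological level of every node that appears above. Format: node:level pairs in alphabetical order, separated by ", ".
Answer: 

Op 1: add_edge(C, E). Edges now: 1
Op 2: add_edge(D, B). Edges now: 2
Op 3: add_edge(H, A). Edges now: 3
Op 4: add_edge(H, F). Edges now: 4
Op 5: add_edge(A, G). Edges now: 5
Compute levels (Kahn BFS):
  sources (in-degree 0): C, D, H
  process C: level=0
    C->E: in-degree(E)=0, level(E)=1, enqueue
  process D: level=0
    D->B: in-degree(B)=0, level(B)=1, enqueue
  process H: level=0
    H->A: in-degree(A)=0, level(A)=1, enqueue
    H->F: in-degree(F)=0, level(F)=1, enqueue
  process E: level=1
  process B: level=1
  process A: level=1
    A->G: in-degree(G)=0, level(G)=2, enqueue
  process F: level=1
  process G: level=2
All levels: A:1, B:1, C:0, D:0, E:1, F:1, G:2, H:0

Answer: A:1, B:1, C:0, D:0, E:1, F:1, G:2, H:0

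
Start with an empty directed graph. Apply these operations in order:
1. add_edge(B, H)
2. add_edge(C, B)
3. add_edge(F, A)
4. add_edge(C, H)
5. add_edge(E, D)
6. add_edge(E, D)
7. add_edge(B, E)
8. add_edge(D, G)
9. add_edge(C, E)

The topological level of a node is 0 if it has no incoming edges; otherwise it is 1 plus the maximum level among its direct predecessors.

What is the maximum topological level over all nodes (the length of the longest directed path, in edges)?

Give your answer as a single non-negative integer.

Answer: 4

Derivation:
Op 1: add_edge(B, H). Edges now: 1
Op 2: add_edge(C, B). Edges now: 2
Op 3: add_edge(F, A). Edges now: 3
Op 4: add_edge(C, H). Edges now: 4
Op 5: add_edge(E, D). Edges now: 5
Op 6: add_edge(E, D) (duplicate, no change). Edges now: 5
Op 7: add_edge(B, E). Edges now: 6
Op 8: add_edge(D, G). Edges now: 7
Op 9: add_edge(C, E). Edges now: 8
Compute levels (Kahn BFS):
  sources (in-degree 0): C, F
  process C: level=0
    C->B: in-degree(B)=0, level(B)=1, enqueue
    C->E: in-degree(E)=1, level(E)>=1
    C->H: in-degree(H)=1, level(H)>=1
  process F: level=0
    F->A: in-degree(A)=0, level(A)=1, enqueue
  process B: level=1
    B->E: in-degree(E)=0, level(E)=2, enqueue
    B->H: in-degree(H)=0, level(H)=2, enqueue
  process A: level=1
  process E: level=2
    E->D: in-degree(D)=0, level(D)=3, enqueue
  process H: level=2
  process D: level=3
    D->G: in-degree(G)=0, level(G)=4, enqueue
  process G: level=4
All levels: A:1, B:1, C:0, D:3, E:2, F:0, G:4, H:2
max level = 4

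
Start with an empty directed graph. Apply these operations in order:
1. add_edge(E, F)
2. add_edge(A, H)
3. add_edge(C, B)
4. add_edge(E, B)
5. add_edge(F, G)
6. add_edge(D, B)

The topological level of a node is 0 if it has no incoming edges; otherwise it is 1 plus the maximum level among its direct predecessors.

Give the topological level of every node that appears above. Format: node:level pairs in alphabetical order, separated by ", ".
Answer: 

Op 1: add_edge(E, F). Edges now: 1
Op 2: add_edge(A, H). Edges now: 2
Op 3: add_edge(C, B). Edges now: 3
Op 4: add_edge(E, B). Edges now: 4
Op 5: add_edge(F, G). Edges now: 5
Op 6: add_edge(D, B). Edges now: 6
Compute levels (Kahn BFS):
  sources (in-degree 0): A, C, D, E
  process A: level=0
    A->H: in-degree(H)=0, level(H)=1, enqueue
  process C: level=0
    C->B: in-degree(B)=2, level(B)>=1
  process D: level=0
    D->B: in-degree(B)=1, level(B)>=1
  process E: level=0
    E->B: in-degree(B)=0, level(B)=1, enqueue
    E->F: in-degree(F)=0, level(F)=1, enqueue
  process H: level=1
  process B: level=1
  process F: level=1
    F->G: in-degree(G)=0, level(G)=2, enqueue
  process G: level=2
All levels: A:0, B:1, C:0, D:0, E:0, F:1, G:2, H:1

Answer: A:0, B:1, C:0, D:0, E:0, F:1, G:2, H:1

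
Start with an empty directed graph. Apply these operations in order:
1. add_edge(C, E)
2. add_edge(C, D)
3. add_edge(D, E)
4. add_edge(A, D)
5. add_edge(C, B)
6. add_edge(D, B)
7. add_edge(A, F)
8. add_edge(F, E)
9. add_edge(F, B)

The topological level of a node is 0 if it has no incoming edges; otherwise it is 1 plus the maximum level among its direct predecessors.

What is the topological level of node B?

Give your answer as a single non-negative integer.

Op 1: add_edge(C, E). Edges now: 1
Op 2: add_edge(C, D). Edges now: 2
Op 3: add_edge(D, E). Edges now: 3
Op 4: add_edge(A, D). Edges now: 4
Op 5: add_edge(C, B). Edges now: 5
Op 6: add_edge(D, B). Edges now: 6
Op 7: add_edge(A, F). Edges now: 7
Op 8: add_edge(F, E). Edges now: 8
Op 9: add_edge(F, B). Edges now: 9
Compute levels (Kahn BFS):
  sources (in-degree 0): A, C
  process A: level=0
    A->D: in-degree(D)=1, level(D)>=1
    A->F: in-degree(F)=0, level(F)=1, enqueue
  process C: level=0
    C->B: in-degree(B)=2, level(B)>=1
    C->D: in-degree(D)=0, level(D)=1, enqueue
    C->E: in-degree(E)=2, level(E)>=1
  process F: level=1
    F->B: in-degree(B)=1, level(B)>=2
    F->E: in-degree(E)=1, level(E)>=2
  process D: level=1
    D->B: in-degree(B)=0, level(B)=2, enqueue
    D->E: in-degree(E)=0, level(E)=2, enqueue
  process B: level=2
  process E: level=2
All levels: A:0, B:2, C:0, D:1, E:2, F:1
level(B) = 2

Answer: 2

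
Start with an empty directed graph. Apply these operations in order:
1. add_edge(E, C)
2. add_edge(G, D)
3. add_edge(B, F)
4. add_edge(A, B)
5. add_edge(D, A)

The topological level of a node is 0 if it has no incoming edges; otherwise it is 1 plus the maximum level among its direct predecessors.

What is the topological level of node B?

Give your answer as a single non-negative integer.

Answer: 3

Derivation:
Op 1: add_edge(E, C). Edges now: 1
Op 2: add_edge(G, D). Edges now: 2
Op 3: add_edge(B, F). Edges now: 3
Op 4: add_edge(A, B). Edges now: 4
Op 5: add_edge(D, A). Edges now: 5
Compute levels (Kahn BFS):
  sources (in-degree 0): E, G
  process E: level=0
    E->C: in-degree(C)=0, level(C)=1, enqueue
  process G: level=0
    G->D: in-degree(D)=0, level(D)=1, enqueue
  process C: level=1
  process D: level=1
    D->A: in-degree(A)=0, level(A)=2, enqueue
  process A: level=2
    A->B: in-degree(B)=0, level(B)=3, enqueue
  process B: level=3
    B->F: in-degree(F)=0, level(F)=4, enqueue
  process F: level=4
All levels: A:2, B:3, C:1, D:1, E:0, F:4, G:0
level(B) = 3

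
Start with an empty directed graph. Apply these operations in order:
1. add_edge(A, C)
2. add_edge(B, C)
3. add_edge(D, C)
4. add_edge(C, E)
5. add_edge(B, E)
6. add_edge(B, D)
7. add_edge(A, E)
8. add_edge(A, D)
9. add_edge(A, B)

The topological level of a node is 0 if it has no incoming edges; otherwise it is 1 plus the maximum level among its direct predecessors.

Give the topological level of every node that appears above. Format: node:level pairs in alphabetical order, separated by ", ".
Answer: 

Op 1: add_edge(A, C). Edges now: 1
Op 2: add_edge(B, C). Edges now: 2
Op 3: add_edge(D, C). Edges now: 3
Op 4: add_edge(C, E). Edges now: 4
Op 5: add_edge(B, E). Edges now: 5
Op 6: add_edge(B, D). Edges now: 6
Op 7: add_edge(A, E). Edges now: 7
Op 8: add_edge(A, D). Edges now: 8
Op 9: add_edge(A, B). Edges now: 9
Compute levels (Kahn BFS):
  sources (in-degree 0): A
  process A: level=0
    A->B: in-degree(B)=0, level(B)=1, enqueue
    A->C: in-degree(C)=2, level(C)>=1
    A->D: in-degree(D)=1, level(D)>=1
    A->E: in-degree(E)=2, level(E)>=1
  process B: level=1
    B->C: in-degree(C)=1, level(C)>=2
    B->D: in-degree(D)=0, level(D)=2, enqueue
    B->E: in-degree(E)=1, level(E)>=2
  process D: level=2
    D->C: in-degree(C)=0, level(C)=3, enqueue
  process C: level=3
    C->E: in-degree(E)=0, level(E)=4, enqueue
  process E: level=4
All levels: A:0, B:1, C:3, D:2, E:4

Answer: A:0, B:1, C:3, D:2, E:4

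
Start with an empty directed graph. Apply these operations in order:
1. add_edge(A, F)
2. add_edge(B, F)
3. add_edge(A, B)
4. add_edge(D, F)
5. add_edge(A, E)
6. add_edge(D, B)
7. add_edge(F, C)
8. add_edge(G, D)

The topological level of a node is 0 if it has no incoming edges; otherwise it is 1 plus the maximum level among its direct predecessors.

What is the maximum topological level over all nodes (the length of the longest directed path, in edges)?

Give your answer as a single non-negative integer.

Answer: 4

Derivation:
Op 1: add_edge(A, F). Edges now: 1
Op 2: add_edge(B, F). Edges now: 2
Op 3: add_edge(A, B). Edges now: 3
Op 4: add_edge(D, F). Edges now: 4
Op 5: add_edge(A, E). Edges now: 5
Op 6: add_edge(D, B). Edges now: 6
Op 7: add_edge(F, C). Edges now: 7
Op 8: add_edge(G, D). Edges now: 8
Compute levels (Kahn BFS):
  sources (in-degree 0): A, G
  process A: level=0
    A->B: in-degree(B)=1, level(B)>=1
    A->E: in-degree(E)=0, level(E)=1, enqueue
    A->F: in-degree(F)=2, level(F)>=1
  process G: level=0
    G->D: in-degree(D)=0, level(D)=1, enqueue
  process E: level=1
  process D: level=1
    D->B: in-degree(B)=0, level(B)=2, enqueue
    D->F: in-degree(F)=1, level(F)>=2
  process B: level=2
    B->F: in-degree(F)=0, level(F)=3, enqueue
  process F: level=3
    F->C: in-degree(C)=0, level(C)=4, enqueue
  process C: level=4
All levels: A:0, B:2, C:4, D:1, E:1, F:3, G:0
max level = 4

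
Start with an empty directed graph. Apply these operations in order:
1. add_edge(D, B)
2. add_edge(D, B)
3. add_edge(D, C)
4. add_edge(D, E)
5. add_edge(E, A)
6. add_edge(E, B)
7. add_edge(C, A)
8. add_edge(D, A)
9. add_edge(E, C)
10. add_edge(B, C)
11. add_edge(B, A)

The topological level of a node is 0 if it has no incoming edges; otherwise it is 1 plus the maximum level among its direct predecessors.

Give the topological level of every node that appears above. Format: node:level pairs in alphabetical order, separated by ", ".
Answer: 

Answer: A:4, B:2, C:3, D:0, E:1

Derivation:
Op 1: add_edge(D, B). Edges now: 1
Op 2: add_edge(D, B) (duplicate, no change). Edges now: 1
Op 3: add_edge(D, C). Edges now: 2
Op 4: add_edge(D, E). Edges now: 3
Op 5: add_edge(E, A). Edges now: 4
Op 6: add_edge(E, B). Edges now: 5
Op 7: add_edge(C, A). Edges now: 6
Op 8: add_edge(D, A). Edges now: 7
Op 9: add_edge(E, C). Edges now: 8
Op 10: add_edge(B, C). Edges now: 9
Op 11: add_edge(B, A). Edges now: 10
Compute levels (Kahn BFS):
  sources (in-degree 0): D
  process D: level=0
    D->A: in-degree(A)=3, level(A)>=1
    D->B: in-degree(B)=1, level(B)>=1
    D->C: in-degree(C)=2, level(C)>=1
    D->E: in-degree(E)=0, level(E)=1, enqueue
  process E: level=1
    E->A: in-degree(A)=2, level(A)>=2
    E->B: in-degree(B)=0, level(B)=2, enqueue
    E->C: in-degree(C)=1, level(C)>=2
  process B: level=2
    B->A: in-degree(A)=1, level(A)>=3
    B->C: in-degree(C)=0, level(C)=3, enqueue
  process C: level=3
    C->A: in-degree(A)=0, level(A)=4, enqueue
  process A: level=4
All levels: A:4, B:2, C:3, D:0, E:1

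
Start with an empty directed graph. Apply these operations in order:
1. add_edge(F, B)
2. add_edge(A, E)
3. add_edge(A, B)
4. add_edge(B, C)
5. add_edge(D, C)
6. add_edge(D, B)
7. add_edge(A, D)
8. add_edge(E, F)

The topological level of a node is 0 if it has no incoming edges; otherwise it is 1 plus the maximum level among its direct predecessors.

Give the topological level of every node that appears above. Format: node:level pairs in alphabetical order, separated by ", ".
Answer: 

Answer: A:0, B:3, C:4, D:1, E:1, F:2

Derivation:
Op 1: add_edge(F, B). Edges now: 1
Op 2: add_edge(A, E). Edges now: 2
Op 3: add_edge(A, B). Edges now: 3
Op 4: add_edge(B, C). Edges now: 4
Op 5: add_edge(D, C). Edges now: 5
Op 6: add_edge(D, B). Edges now: 6
Op 7: add_edge(A, D). Edges now: 7
Op 8: add_edge(E, F). Edges now: 8
Compute levels (Kahn BFS):
  sources (in-degree 0): A
  process A: level=0
    A->B: in-degree(B)=2, level(B)>=1
    A->D: in-degree(D)=0, level(D)=1, enqueue
    A->E: in-degree(E)=0, level(E)=1, enqueue
  process D: level=1
    D->B: in-degree(B)=1, level(B)>=2
    D->C: in-degree(C)=1, level(C)>=2
  process E: level=1
    E->F: in-degree(F)=0, level(F)=2, enqueue
  process F: level=2
    F->B: in-degree(B)=0, level(B)=3, enqueue
  process B: level=3
    B->C: in-degree(C)=0, level(C)=4, enqueue
  process C: level=4
All levels: A:0, B:3, C:4, D:1, E:1, F:2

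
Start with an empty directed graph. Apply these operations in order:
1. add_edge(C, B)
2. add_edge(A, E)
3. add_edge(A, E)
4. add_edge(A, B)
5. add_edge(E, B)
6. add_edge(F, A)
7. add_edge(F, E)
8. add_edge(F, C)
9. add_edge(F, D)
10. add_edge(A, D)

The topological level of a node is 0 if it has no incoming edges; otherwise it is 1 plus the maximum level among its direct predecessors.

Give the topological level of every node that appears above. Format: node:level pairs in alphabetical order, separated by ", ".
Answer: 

Op 1: add_edge(C, B). Edges now: 1
Op 2: add_edge(A, E). Edges now: 2
Op 3: add_edge(A, E) (duplicate, no change). Edges now: 2
Op 4: add_edge(A, B). Edges now: 3
Op 5: add_edge(E, B). Edges now: 4
Op 6: add_edge(F, A). Edges now: 5
Op 7: add_edge(F, E). Edges now: 6
Op 8: add_edge(F, C). Edges now: 7
Op 9: add_edge(F, D). Edges now: 8
Op 10: add_edge(A, D). Edges now: 9
Compute levels (Kahn BFS):
  sources (in-degree 0): F
  process F: level=0
    F->A: in-degree(A)=0, level(A)=1, enqueue
    F->C: in-degree(C)=0, level(C)=1, enqueue
    F->D: in-degree(D)=1, level(D)>=1
    F->E: in-degree(E)=1, level(E)>=1
  process A: level=1
    A->B: in-degree(B)=2, level(B)>=2
    A->D: in-degree(D)=0, level(D)=2, enqueue
    A->E: in-degree(E)=0, level(E)=2, enqueue
  process C: level=1
    C->B: in-degree(B)=1, level(B)>=2
  process D: level=2
  process E: level=2
    E->B: in-degree(B)=0, level(B)=3, enqueue
  process B: level=3
All levels: A:1, B:3, C:1, D:2, E:2, F:0

Answer: A:1, B:3, C:1, D:2, E:2, F:0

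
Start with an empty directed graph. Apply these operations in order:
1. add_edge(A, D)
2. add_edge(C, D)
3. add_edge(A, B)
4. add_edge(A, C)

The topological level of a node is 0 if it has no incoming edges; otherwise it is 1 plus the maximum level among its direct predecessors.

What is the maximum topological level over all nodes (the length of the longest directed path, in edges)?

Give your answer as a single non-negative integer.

Op 1: add_edge(A, D). Edges now: 1
Op 2: add_edge(C, D). Edges now: 2
Op 3: add_edge(A, B). Edges now: 3
Op 4: add_edge(A, C). Edges now: 4
Compute levels (Kahn BFS):
  sources (in-degree 0): A
  process A: level=0
    A->B: in-degree(B)=0, level(B)=1, enqueue
    A->C: in-degree(C)=0, level(C)=1, enqueue
    A->D: in-degree(D)=1, level(D)>=1
  process B: level=1
  process C: level=1
    C->D: in-degree(D)=0, level(D)=2, enqueue
  process D: level=2
All levels: A:0, B:1, C:1, D:2
max level = 2

Answer: 2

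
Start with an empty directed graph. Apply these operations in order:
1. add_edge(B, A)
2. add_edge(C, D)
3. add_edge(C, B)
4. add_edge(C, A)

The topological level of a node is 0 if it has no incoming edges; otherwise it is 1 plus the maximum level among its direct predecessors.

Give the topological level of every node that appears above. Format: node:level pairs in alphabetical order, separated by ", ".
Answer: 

Op 1: add_edge(B, A). Edges now: 1
Op 2: add_edge(C, D). Edges now: 2
Op 3: add_edge(C, B). Edges now: 3
Op 4: add_edge(C, A). Edges now: 4
Compute levels (Kahn BFS):
  sources (in-degree 0): C
  process C: level=0
    C->A: in-degree(A)=1, level(A)>=1
    C->B: in-degree(B)=0, level(B)=1, enqueue
    C->D: in-degree(D)=0, level(D)=1, enqueue
  process B: level=1
    B->A: in-degree(A)=0, level(A)=2, enqueue
  process D: level=1
  process A: level=2
All levels: A:2, B:1, C:0, D:1

Answer: A:2, B:1, C:0, D:1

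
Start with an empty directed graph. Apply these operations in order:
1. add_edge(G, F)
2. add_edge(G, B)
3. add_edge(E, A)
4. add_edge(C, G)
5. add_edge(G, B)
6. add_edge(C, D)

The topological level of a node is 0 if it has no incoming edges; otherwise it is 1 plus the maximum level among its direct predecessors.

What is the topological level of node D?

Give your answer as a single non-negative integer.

Op 1: add_edge(G, F). Edges now: 1
Op 2: add_edge(G, B). Edges now: 2
Op 3: add_edge(E, A). Edges now: 3
Op 4: add_edge(C, G). Edges now: 4
Op 5: add_edge(G, B) (duplicate, no change). Edges now: 4
Op 6: add_edge(C, D). Edges now: 5
Compute levels (Kahn BFS):
  sources (in-degree 0): C, E
  process C: level=0
    C->D: in-degree(D)=0, level(D)=1, enqueue
    C->G: in-degree(G)=0, level(G)=1, enqueue
  process E: level=0
    E->A: in-degree(A)=0, level(A)=1, enqueue
  process D: level=1
  process G: level=1
    G->B: in-degree(B)=0, level(B)=2, enqueue
    G->F: in-degree(F)=0, level(F)=2, enqueue
  process A: level=1
  process B: level=2
  process F: level=2
All levels: A:1, B:2, C:0, D:1, E:0, F:2, G:1
level(D) = 1

Answer: 1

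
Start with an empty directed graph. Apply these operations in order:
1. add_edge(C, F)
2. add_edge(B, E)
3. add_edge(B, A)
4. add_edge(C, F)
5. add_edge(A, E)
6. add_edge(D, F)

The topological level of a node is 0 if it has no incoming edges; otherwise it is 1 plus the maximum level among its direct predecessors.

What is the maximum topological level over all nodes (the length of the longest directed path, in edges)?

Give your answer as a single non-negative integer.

Op 1: add_edge(C, F). Edges now: 1
Op 2: add_edge(B, E). Edges now: 2
Op 3: add_edge(B, A). Edges now: 3
Op 4: add_edge(C, F) (duplicate, no change). Edges now: 3
Op 5: add_edge(A, E). Edges now: 4
Op 6: add_edge(D, F). Edges now: 5
Compute levels (Kahn BFS):
  sources (in-degree 0): B, C, D
  process B: level=0
    B->A: in-degree(A)=0, level(A)=1, enqueue
    B->E: in-degree(E)=1, level(E)>=1
  process C: level=0
    C->F: in-degree(F)=1, level(F)>=1
  process D: level=0
    D->F: in-degree(F)=0, level(F)=1, enqueue
  process A: level=1
    A->E: in-degree(E)=0, level(E)=2, enqueue
  process F: level=1
  process E: level=2
All levels: A:1, B:0, C:0, D:0, E:2, F:1
max level = 2

Answer: 2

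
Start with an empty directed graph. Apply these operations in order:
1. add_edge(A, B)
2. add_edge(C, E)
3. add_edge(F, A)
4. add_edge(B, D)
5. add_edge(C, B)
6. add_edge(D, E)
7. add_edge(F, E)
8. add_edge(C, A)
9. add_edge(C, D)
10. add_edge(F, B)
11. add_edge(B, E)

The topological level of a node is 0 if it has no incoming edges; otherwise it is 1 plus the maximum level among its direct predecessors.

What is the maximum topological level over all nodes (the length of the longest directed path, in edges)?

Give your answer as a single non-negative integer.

Answer: 4

Derivation:
Op 1: add_edge(A, B). Edges now: 1
Op 2: add_edge(C, E). Edges now: 2
Op 3: add_edge(F, A). Edges now: 3
Op 4: add_edge(B, D). Edges now: 4
Op 5: add_edge(C, B). Edges now: 5
Op 6: add_edge(D, E). Edges now: 6
Op 7: add_edge(F, E). Edges now: 7
Op 8: add_edge(C, A). Edges now: 8
Op 9: add_edge(C, D). Edges now: 9
Op 10: add_edge(F, B). Edges now: 10
Op 11: add_edge(B, E). Edges now: 11
Compute levels (Kahn BFS):
  sources (in-degree 0): C, F
  process C: level=0
    C->A: in-degree(A)=1, level(A)>=1
    C->B: in-degree(B)=2, level(B)>=1
    C->D: in-degree(D)=1, level(D)>=1
    C->E: in-degree(E)=3, level(E)>=1
  process F: level=0
    F->A: in-degree(A)=0, level(A)=1, enqueue
    F->B: in-degree(B)=1, level(B)>=1
    F->E: in-degree(E)=2, level(E)>=1
  process A: level=1
    A->B: in-degree(B)=0, level(B)=2, enqueue
  process B: level=2
    B->D: in-degree(D)=0, level(D)=3, enqueue
    B->E: in-degree(E)=1, level(E)>=3
  process D: level=3
    D->E: in-degree(E)=0, level(E)=4, enqueue
  process E: level=4
All levels: A:1, B:2, C:0, D:3, E:4, F:0
max level = 4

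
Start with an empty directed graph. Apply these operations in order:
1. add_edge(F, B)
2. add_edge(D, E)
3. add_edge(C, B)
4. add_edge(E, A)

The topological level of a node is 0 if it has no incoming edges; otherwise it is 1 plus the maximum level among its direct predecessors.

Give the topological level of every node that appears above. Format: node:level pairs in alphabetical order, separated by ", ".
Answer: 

Answer: A:2, B:1, C:0, D:0, E:1, F:0

Derivation:
Op 1: add_edge(F, B). Edges now: 1
Op 2: add_edge(D, E). Edges now: 2
Op 3: add_edge(C, B). Edges now: 3
Op 4: add_edge(E, A). Edges now: 4
Compute levels (Kahn BFS):
  sources (in-degree 0): C, D, F
  process C: level=0
    C->B: in-degree(B)=1, level(B)>=1
  process D: level=0
    D->E: in-degree(E)=0, level(E)=1, enqueue
  process F: level=0
    F->B: in-degree(B)=0, level(B)=1, enqueue
  process E: level=1
    E->A: in-degree(A)=0, level(A)=2, enqueue
  process B: level=1
  process A: level=2
All levels: A:2, B:1, C:0, D:0, E:1, F:0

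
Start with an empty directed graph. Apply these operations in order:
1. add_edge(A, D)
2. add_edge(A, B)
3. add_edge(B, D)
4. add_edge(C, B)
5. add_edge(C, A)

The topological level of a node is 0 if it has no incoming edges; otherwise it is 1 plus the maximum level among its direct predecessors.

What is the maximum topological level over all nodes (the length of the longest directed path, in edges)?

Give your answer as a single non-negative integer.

Op 1: add_edge(A, D). Edges now: 1
Op 2: add_edge(A, B). Edges now: 2
Op 3: add_edge(B, D). Edges now: 3
Op 4: add_edge(C, B). Edges now: 4
Op 5: add_edge(C, A). Edges now: 5
Compute levels (Kahn BFS):
  sources (in-degree 0): C
  process C: level=0
    C->A: in-degree(A)=0, level(A)=1, enqueue
    C->B: in-degree(B)=1, level(B)>=1
  process A: level=1
    A->B: in-degree(B)=0, level(B)=2, enqueue
    A->D: in-degree(D)=1, level(D)>=2
  process B: level=2
    B->D: in-degree(D)=0, level(D)=3, enqueue
  process D: level=3
All levels: A:1, B:2, C:0, D:3
max level = 3

Answer: 3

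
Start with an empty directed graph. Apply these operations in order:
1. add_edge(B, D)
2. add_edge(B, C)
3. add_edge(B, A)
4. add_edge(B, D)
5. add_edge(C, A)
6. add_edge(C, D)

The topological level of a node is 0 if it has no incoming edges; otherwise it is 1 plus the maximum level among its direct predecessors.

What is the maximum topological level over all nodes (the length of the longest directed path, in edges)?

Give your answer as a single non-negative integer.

Op 1: add_edge(B, D). Edges now: 1
Op 2: add_edge(B, C). Edges now: 2
Op 3: add_edge(B, A). Edges now: 3
Op 4: add_edge(B, D) (duplicate, no change). Edges now: 3
Op 5: add_edge(C, A). Edges now: 4
Op 6: add_edge(C, D). Edges now: 5
Compute levels (Kahn BFS):
  sources (in-degree 0): B
  process B: level=0
    B->A: in-degree(A)=1, level(A)>=1
    B->C: in-degree(C)=0, level(C)=1, enqueue
    B->D: in-degree(D)=1, level(D)>=1
  process C: level=1
    C->A: in-degree(A)=0, level(A)=2, enqueue
    C->D: in-degree(D)=0, level(D)=2, enqueue
  process A: level=2
  process D: level=2
All levels: A:2, B:0, C:1, D:2
max level = 2

Answer: 2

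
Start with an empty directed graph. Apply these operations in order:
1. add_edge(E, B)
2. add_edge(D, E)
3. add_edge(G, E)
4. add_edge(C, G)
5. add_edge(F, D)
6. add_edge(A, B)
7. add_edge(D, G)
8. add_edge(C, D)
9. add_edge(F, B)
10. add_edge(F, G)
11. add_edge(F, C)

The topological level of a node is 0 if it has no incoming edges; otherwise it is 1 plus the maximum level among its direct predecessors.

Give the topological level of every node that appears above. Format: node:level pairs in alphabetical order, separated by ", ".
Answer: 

Op 1: add_edge(E, B). Edges now: 1
Op 2: add_edge(D, E). Edges now: 2
Op 3: add_edge(G, E). Edges now: 3
Op 4: add_edge(C, G). Edges now: 4
Op 5: add_edge(F, D). Edges now: 5
Op 6: add_edge(A, B). Edges now: 6
Op 7: add_edge(D, G). Edges now: 7
Op 8: add_edge(C, D). Edges now: 8
Op 9: add_edge(F, B). Edges now: 9
Op 10: add_edge(F, G). Edges now: 10
Op 11: add_edge(F, C). Edges now: 11
Compute levels (Kahn BFS):
  sources (in-degree 0): A, F
  process A: level=0
    A->B: in-degree(B)=2, level(B)>=1
  process F: level=0
    F->B: in-degree(B)=1, level(B)>=1
    F->C: in-degree(C)=0, level(C)=1, enqueue
    F->D: in-degree(D)=1, level(D)>=1
    F->G: in-degree(G)=2, level(G)>=1
  process C: level=1
    C->D: in-degree(D)=0, level(D)=2, enqueue
    C->G: in-degree(G)=1, level(G)>=2
  process D: level=2
    D->E: in-degree(E)=1, level(E)>=3
    D->G: in-degree(G)=0, level(G)=3, enqueue
  process G: level=3
    G->E: in-degree(E)=0, level(E)=4, enqueue
  process E: level=4
    E->B: in-degree(B)=0, level(B)=5, enqueue
  process B: level=5
All levels: A:0, B:5, C:1, D:2, E:4, F:0, G:3

Answer: A:0, B:5, C:1, D:2, E:4, F:0, G:3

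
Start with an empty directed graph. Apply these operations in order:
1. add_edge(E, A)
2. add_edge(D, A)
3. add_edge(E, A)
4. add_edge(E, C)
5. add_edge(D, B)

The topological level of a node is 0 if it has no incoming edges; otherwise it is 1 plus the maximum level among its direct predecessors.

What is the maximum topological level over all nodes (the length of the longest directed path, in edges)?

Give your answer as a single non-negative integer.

Answer: 1

Derivation:
Op 1: add_edge(E, A). Edges now: 1
Op 2: add_edge(D, A). Edges now: 2
Op 3: add_edge(E, A) (duplicate, no change). Edges now: 2
Op 4: add_edge(E, C). Edges now: 3
Op 5: add_edge(D, B). Edges now: 4
Compute levels (Kahn BFS):
  sources (in-degree 0): D, E
  process D: level=0
    D->A: in-degree(A)=1, level(A)>=1
    D->B: in-degree(B)=0, level(B)=1, enqueue
  process E: level=0
    E->A: in-degree(A)=0, level(A)=1, enqueue
    E->C: in-degree(C)=0, level(C)=1, enqueue
  process B: level=1
  process A: level=1
  process C: level=1
All levels: A:1, B:1, C:1, D:0, E:0
max level = 1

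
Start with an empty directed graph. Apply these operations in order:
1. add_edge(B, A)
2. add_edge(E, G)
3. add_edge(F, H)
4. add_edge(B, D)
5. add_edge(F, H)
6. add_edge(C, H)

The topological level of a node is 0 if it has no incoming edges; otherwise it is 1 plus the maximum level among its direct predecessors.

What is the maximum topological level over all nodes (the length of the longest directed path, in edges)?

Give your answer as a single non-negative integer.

Answer: 1

Derivation:
Op 1: add_edge(B, A). Edges now: 1
Op 2: add_edge(E, G). Edges now: 2
Op 3: add_edge(F, H). Edges now: 3
Op 4: add_edge(B, D). Edges now: 4
Op 5: add_edge(F, H) (duplicate, no change). Edges now: 4
Op 6: add_edge(C, H). Edges now: 5
Compute levels (Kahn BFS):
  sources (in-degree 0): B, C, E, F
  process B: level=0
    B->A: in-degree(A)=0, level(A)=1, enqueue
    B->D: in-degree(D)=0, level(D)=1, enqueue
  process C: level=0
    C->H: in-degree(H)=1, level(H)>=1
  process E: level=0
    E->G: in-degree(G)=0, level(G)=1, enqueue
  process F: level=0
    F->H: in-degree(H)=0, level(H)=1, enqueue
  process A: level=1
  process D: level=1
  process G: level=1
  process H: level=1
All levels: A:1, B:0, C:0, D:1, E:0, F:0, G:1, H:1
max level = 1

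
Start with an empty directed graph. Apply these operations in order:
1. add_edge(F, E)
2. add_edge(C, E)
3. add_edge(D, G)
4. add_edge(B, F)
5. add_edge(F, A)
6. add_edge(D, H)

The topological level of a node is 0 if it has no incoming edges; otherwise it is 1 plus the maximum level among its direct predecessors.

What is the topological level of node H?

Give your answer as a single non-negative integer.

Op 1: add_edge(F, E). Edges now: 1
Op 2: add_edge(C, E). Edges now: 2
Op 3: add_edge(D, G). Edges now: 3
Op 4: add_edge(B, F). Edges now: 4
Op 5: add_edge(F, A). Edges now: 5
Op 6: add_edge(D, H). Edges now: 6
Compute levels (Kahn BFS):
  sources (in-degree 0): B, C, D
  process B: level=0
    B->F: in-degree(F)=0, level(F)=1, enqueue
  process C: level=0
    C->E: in-degree(E)=1, level(E)>=1
  process D: level=0
    D->G: in-degree(G)=0, level(G)=1, enqueue
    D->H: in-degree(H)=0, level(H)=1, enqueue
  process F: level=1
    F->A: in-degree(A)=0, level(A)=2, enqueue
    F->E: in-degree(E)=0, level(E)=2, enqueue
  process G: level=1
  process H: level=1
  process A: level=2
  process E: level=2
All levels: A:2, B:0, C:0, D:0, E:2, F:1, G:1, H:1
level(H) = 1

Answer: 1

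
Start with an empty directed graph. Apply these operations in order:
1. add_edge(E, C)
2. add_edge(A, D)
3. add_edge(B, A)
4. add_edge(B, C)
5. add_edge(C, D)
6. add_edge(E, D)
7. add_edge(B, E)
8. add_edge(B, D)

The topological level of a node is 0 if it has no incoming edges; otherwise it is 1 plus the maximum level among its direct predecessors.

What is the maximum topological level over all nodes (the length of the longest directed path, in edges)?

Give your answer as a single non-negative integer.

Answer: 3

Derivation:
Op 1: add_edge(E, C). Edges now: 1
Op 2: add_edge(A, D). Edges now: 2
Op 3: add_edge(B, A). Edges now: 3
Op 4: add_edge(B, C). Edges now: 4
Op 5: add_edge(C, D). Edges now: 5
Op 6: add_edge(E, D). Edges now: 6
Op 7: add_edge(B, E). Edges now: 7
Op 8: add_edge(B, D). Edges now: 8
Compute levels (Kahn BFS):
  sources (in-degree 0): B
  process B: level=0
    B->A: in-degree(A)=0, level(A)=1, enqueue
    B->C: in-degree(C)=1, level(C)>=1
    B->D: in-degree(D)=3, level(D)>=1
    B->E: in-degree(E)=0, level(E)=1, enqueue
  process A: level=1
    A->D: in-degree(D)=2, level(D)>=2
  process E: level=1
    E->C: in-degree(C)=0, level(C)=2, enqueue
    E->D: in-degree(D)=1, level(D)>=2
  process C: level=2
    C->D: in-degree(D)=0, level(D)=3, enqueue
  process D: level=3
All levels: A:1, B:0, C:2, D:3, E:1
max level = 3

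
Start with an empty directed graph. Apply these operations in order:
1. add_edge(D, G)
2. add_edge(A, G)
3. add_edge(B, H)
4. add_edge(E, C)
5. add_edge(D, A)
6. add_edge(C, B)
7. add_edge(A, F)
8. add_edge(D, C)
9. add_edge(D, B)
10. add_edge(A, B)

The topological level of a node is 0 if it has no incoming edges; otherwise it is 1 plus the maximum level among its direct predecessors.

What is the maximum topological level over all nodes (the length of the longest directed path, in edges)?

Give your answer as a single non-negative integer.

Answer: 3

Derivation:
Op 1: add_edge(D, G). Edges now: 1
Op 2: add_edge(A, G). Edges now: 2
Op 3: add_edge(B, H). Edges now: 3
Op 4: add_edge(E, C). Edges now: 4
Op 5: add_edge(D, A). Edges now: 5
Op 6: add_edge(C, B). Edges now: 6
Op 7: add_edge(A, F). Edges now: 7
Op 8: add_edge(D, C). Edges now: 8
Op 9: add_edge(D, B). Edges now: 9
Op 10: add_edge(A, B). Edges now: 10
Compute levels (Kahn BFS):
  sources (in-degree 0): D, E
  process D: level=0
    D->A: in-degree(A)=0, level(A)=1, enqueue
    D->B: in-degree(B)=2, level(B)>=1
    D->C: in-degree(C)=1, level(C)>=1
    D->G: in-degree(G)=1, level(G)>=1
  process E: level=0
    E->C: in-degree(C)=0, level(C)=1, enqueue
  process A: level=1
    A->B: in-degree(B)=1, level(B)>=2
    A->F: in-degree(F)=0, level(F)=2, enqueue
    A->G: in-degree(G)=0, level(G)=2, enqueue
  process C: level=1
    C->B: in-degree(B)=0, level(B)=2, enqueue
  process F: level=2
  process G: level=2
  process B: level=2
    B->H: in-degree(H)=0, level(H)=3, enqueue
  process H: level=3
All levels: A:1, B:2, C:1, D:0, E:0, F:2, G:2, H:3
max level = 3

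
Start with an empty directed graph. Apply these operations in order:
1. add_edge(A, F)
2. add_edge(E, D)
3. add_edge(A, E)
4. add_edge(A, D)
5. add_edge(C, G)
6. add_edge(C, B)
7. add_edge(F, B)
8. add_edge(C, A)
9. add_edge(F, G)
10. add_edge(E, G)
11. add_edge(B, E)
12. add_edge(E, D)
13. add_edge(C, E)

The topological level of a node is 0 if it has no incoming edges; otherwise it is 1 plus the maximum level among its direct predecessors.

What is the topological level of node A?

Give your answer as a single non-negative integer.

Op 1: add_edge(A, F). Edges now: 1
Op 2: add_edge(E, D). Edges now: 2
Op 3: add_edge(A, E). Edges now: 3
Op 4: add_edge(A, D). Edges now: 4
Op 5: add_edge(C, G). Edges now: 5
Op 6: add_edge(C, B). Edges now: 6
Op 7: add_edge(F, B). Edges now: 7
Op 8: add_edge(C, A). Edges now: 8
Op 9: add_edge(F, G). Edges now: 9
Op 10: add_edge(E, G). Edges now: 10
Op 11: add_edge(B, E). Edges now: 11
Op 12: add_edge(E, D) (duplicate, no change). Edges now: 11
Op 13: add_edge(C, E). Edges now: 12
Compute levels (Kahn BFS):
  sources (in-degree 0): C
  process C: level=0
    C->A: in-degree(A)=0, level(A)=1, enqueue
    C->B: in-degree(B)=1, level(B)>=1
    C->E: in-degree(E)=2, level(E)>=1
    C->G: in-degree(G)=2, level(G)>=1
  process A: level=1
    A->D: in-degree(D)=1, level(D)>=2
    A->E: in-degree(E)=1, level(E)>=2
    A->F: in-degree(F)=0, level(F)=2, enqueue
  process F: level=2
    F->B: in-degree(B)=0, level(B)=3, enqueue
    F->G: in-degree(G)=1, level(G)>=3
  process B: level=3
    B->E: in-degree(E)=0, level(E)=4, enqueue
  process E: level=4
    E->D: in-degree(D)=0, level(D)=5, enqueue
    E->G: in-degree(G)=0, level(G)=5, enqueue
  process D: level=5
  process G: level=5
All levels: A:1, B:3, C:0, D:5, E:4, F:2, G:5
level(A) = 1

Answer: 1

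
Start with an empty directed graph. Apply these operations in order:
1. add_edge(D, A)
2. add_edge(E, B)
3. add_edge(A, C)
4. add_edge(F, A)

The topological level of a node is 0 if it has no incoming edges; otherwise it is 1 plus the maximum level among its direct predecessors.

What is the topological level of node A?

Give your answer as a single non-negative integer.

Answer: 1

Derivation:
Op 1: add_edge(D, A). Edges now: 1
Op 2: add_edge(E, B). Edges now: 2
Op 3: add_edge(A, C). Edges now: 3
Op 4: add_edge(F, A). Edges now: 4
Compute levels (Kahn BFS):
  sources (in-degree 0): D, E, F
  process D: level=0
    D->A: in-degree(A)=1, level(A)>=1
  process E: level=0
    E->B: in-degree(B)=0, level(B)=1, enqueue
  process F: level=0
    F->A: in-degree(A)=0, level(A)=1, enqueue
  process B: level=1
  process A: level=1
    A->C: in-degree(C)=0, level(C)=2, enqueue
  process C: level=2
All levels: A:1, B:1, C:2, D:0, E:0, F:0
level(A) = 1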